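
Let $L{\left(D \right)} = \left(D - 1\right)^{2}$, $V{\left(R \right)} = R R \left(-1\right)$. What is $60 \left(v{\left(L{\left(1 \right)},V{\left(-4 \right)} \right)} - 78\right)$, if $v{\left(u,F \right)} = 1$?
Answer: $-4620$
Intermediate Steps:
$V{\left(R \right)} = - R^{2}$ ($V{\left(R \right)} = R^{2} \left(-1\right) = - R^{2}$)
$L{\left(D \right)} = \left(-1 + D\right)^{2}$
$60 \left(v{\left(L{\left(1 \right)},V{\left(-4 \right)} \right)} - 78\right) = 60 \left(1 - 78\right) = 60 \left(-77\right) = -4620$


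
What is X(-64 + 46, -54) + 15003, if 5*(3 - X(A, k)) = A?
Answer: 75048/5 ≈ 15010.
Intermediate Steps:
X(A, k) = 3 - A/5
X(-64 + 46, -54) + 15003 = (3 - (-64 + 46)/5) + 15003 = (3 - ⅕*(-18)) + 15003 = (3 + 18/5) + 15003 = 33/5 + 15003 = 75048/5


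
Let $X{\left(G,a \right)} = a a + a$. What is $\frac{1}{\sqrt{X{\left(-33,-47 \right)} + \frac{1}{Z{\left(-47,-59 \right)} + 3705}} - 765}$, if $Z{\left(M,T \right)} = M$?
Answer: $- \frac{310930}{236982717} - \frac{\sqrt{357156146}}{236982717} \approx -0.0013918$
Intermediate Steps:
$X{\left(G,a \right)} = a + a^{2}$ ($X{\left(G,a \right)} = a^{2} + a = a + a^{2}$)
$\frac{1}{\sqrt{X{\left(-33,-47 \right)} + \frac{1}{Z{\left(-47,-59 \right)} + 3705}} - 765} = \frac{1}{\sqrt{- 47 \left(1 - 47\right) + \frac{1}{-47 + 3705}} - 765} = \frac{1}{\sqrt{\left(-47\right) \left(-46\right) + \frac{1}{3658}} - 765} = \frac{1}{\sqrt{2162 + \frac{1}{3658}} - 765} = \frac{1}{\sqrt{\frac{7908597}{3658}} - 765} = \frac{1}{\frac{9 \sqrt{357156146}}{3658} - 765} = \frac{1}{-765 + \frac{9 \sqrt{357156146}}{3658}}$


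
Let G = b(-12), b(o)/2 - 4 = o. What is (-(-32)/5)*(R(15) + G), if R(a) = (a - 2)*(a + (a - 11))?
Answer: 7392/5 ≈ 1478.4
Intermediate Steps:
b(o) = 8 + 2*o
G = -16 (G = 8 + 2*(-12) = 8 - 24 = -16)
R(a) = (-11 + 2*a)*(-2 + a) (R(a) = (-2 + a)*(a + (-11 + a)) = (-2 + a)*(-11 + 2*a) = (-11 + 2*a)*(-2 + a))
(-(-32)/5)*(R(15) + G) = (-(-32)/5)*((22 - 15*15 + 2*15**2) - 16) = (-(-32)/5)*((22 - 225 + 2*225) - 16) = (-4*(-8/5))*((22 - 225 + 450) - 16) = 32*(247 - 16)/5 = (32/5)*231 = 7392/5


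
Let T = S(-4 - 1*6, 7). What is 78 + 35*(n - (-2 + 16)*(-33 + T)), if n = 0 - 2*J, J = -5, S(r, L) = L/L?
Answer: 16108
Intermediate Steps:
S(r, L) = 1
T = 1
n = 10 (n = 0 - 2*(-5) = 0 + 10 = 10)
78 + 35*(n - (-2 + 16)*(-33 + T)) = 78 + 35*(10 - (-2 + 16)*(-33 + 1)) = 78 + 35*(10 - 14*(-32)) = 78 + 35*(10 - 1*(-448)) = 78 + 35*(10 + 448) = 78 + 35*458 = 78 + 16030 = 16108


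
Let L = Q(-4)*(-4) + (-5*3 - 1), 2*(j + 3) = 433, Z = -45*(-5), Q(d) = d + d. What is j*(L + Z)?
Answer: 102907/2 ≈ 51454.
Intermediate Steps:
Q(d) = 2*d
Z = 225
j = 427/2 (j = -3 + (½)*433 = -3 + 433/2 = 427/2 ≈ 213.50)
L = 16 (L = (2*(-4))*(-4) + (-5*3 - 1) = -8*(-4) + (-15 - 1) = 32 - 16 = 16)
j*(L + Z) = 427*(16 + 225)/2 = (427/2)*241 = 102907/2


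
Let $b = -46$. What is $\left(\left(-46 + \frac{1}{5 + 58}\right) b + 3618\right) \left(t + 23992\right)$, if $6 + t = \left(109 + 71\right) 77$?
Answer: $\frac{13669823816}{63} \approx 2.1698 \cdot 10^{8}$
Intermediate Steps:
$t = 13854$ ($t = -6 + \left(109 + 71\right) 77 = -6 + 180 \cdot 77 = -6 + 13860 = 13854$)
$\left(\left(-46 + \frac{1}{5 + 58}\right) b + 3618\right) \left(t + 23992\right) = \left(\left(-46 + \frac{1}{5 + 58}\right) \left(-46\right) + 3618\right) \left(13854 + 23992\right) = \left(\left(-46 + \frac{1}{63}\right) \left(-46\right) + 3618\right) 37846 = \left(\left(- \frac{2897}{63}\right) \left(-46\right) + 3618\right) 37846 = \left(\frac{133262}{63} + 3618\right) 37846 = \frac{361196}{63} \cdot 37846 = \frac{13669823816}{63}$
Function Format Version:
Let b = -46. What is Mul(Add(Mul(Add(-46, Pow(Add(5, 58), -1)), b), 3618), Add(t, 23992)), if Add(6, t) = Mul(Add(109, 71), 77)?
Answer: Rational(13669823816, 63) ≈ 2.1698e+8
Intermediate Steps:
t = 13854 (t = Add(-6, Mul(Add(109, 71), 77)) = Add(-6, Mul(180, 77)) = Add(-6, 13860) = 13854)
Mul(Add(Mul(Add(-46, Pow(Add(5, 58), -1)), b), 3618), Add(t, 23992)) = Mul(Add(Mul(Add(-46, Pow(Add(5, 58), -1)), -46), 3618), Add(13854, 23992)) = Mul(Add(Mul(Add(-46, Pow(63, -1)), -46), 3618), 37846) = Mul(Add(Mul(Add(-46, Rational(1, 63)), -46), 3618), 37846) = Mul(Add(Mul(Rational(-2897, 63), -46), 3618), 37846) = Mul(Add(Rational(133262, 63), 3618), 37846) = Mul(Rational(361196, 63), 37846) = Rational(13669823816, 63)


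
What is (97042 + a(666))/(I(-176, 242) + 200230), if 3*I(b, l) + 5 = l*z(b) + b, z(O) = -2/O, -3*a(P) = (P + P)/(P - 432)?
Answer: 15138256/31226611 ≈ 0.48479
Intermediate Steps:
a(P) = -2*P/(3*(-432 + P)) (a(P) = -(P + P)/(3*(P - 432)) = -2*P/(3*(-432 + P)))
I(b, l) = -5/3 + b/3 - 2*l/(3*b) (I(b, l) = -5/3 + (l*(-2/b) + b)/3 = -5/3 + (-2*l/b + b)/3 = -5/3 + (b - 2*l/b)/3 = -5/3 + (b/3 - 2*l/(3*b)) = -5/3 + b/3 - 2*l/(3*b))
(97042 + a(666))/(I(-176, 242) + 200230) = (97042 - 2*666/(-1296 + 3*666))/((⅓)*(-2*242 - 176*(-5 - 176))/(-176) + 200230) = (97042 - 2*666/(-1296 + 1998))/((⅓)*(-1/176)*(-484 - 176*(-181)) + 200230) = (97042 - 2*666/702)/((⅓)*(-1/176)*(-484 + 31856) + 200230) = (97042 - 2*666*1/702)/((⅓)*(-1/176)*31372 + 200230) = (97042 - 74/39)/(-713/12 + 200230) = 3784564/(39*(2402047/12)) = (3784564/39)*(12/2402047) = 15138256/31226611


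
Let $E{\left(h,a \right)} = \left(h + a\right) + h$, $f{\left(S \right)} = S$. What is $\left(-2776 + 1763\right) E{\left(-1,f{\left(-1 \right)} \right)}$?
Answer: $3039$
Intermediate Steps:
$E{\left(h,a \right)} = a + 2 h$ ($E{\left(h,a \right)} = \left(a + h\right) + h = a + 2 h$)
$\left(-2776 + 1763\right) E{\left(-1,f{\left(-1 \right)} \right)} = \left(-2776 + 1763\right) \left(-1 + 2 \left(-1\right)\right) = - 1013 \left(-1 - 2\right) = \left(-1013\right) \left(-3\right) = 3039$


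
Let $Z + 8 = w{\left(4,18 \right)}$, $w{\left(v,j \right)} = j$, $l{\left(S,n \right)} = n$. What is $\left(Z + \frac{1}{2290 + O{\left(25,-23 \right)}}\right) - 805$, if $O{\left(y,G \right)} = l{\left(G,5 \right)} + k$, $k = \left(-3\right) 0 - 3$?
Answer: $- \frac{1822139}{2292} \approx -795.0$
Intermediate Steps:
$k = -3$ ($k = 0 - 3 = -3$)
$O{\left(y,G \right)} = 2$ ($O{\left(y,G \right)} = 5 - 3 = 2$)
$Z = 10$ ($Z = -8 + 18 = 10$)
$\left(Z + \frac{1}{2290 + O{\left(25,-23 \right)}}\right) - 805 = \left(10 + \frac{1}{2290 + 2}\right) - 805 = \left(10 + \frac{1}{2292}\right) - 805 = \frac{22921}{2292} - 805 = - \frac{1822139}{2292}$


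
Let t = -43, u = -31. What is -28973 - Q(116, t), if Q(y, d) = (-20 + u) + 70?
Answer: -28992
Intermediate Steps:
Q(y, d) = 19 (Q(y, d) = (-20 - 31) + 70 = -51 + 70 = 19)
-28973 - Q(116, t) = -28973 - 1*19 = -28973 - 19 = -28992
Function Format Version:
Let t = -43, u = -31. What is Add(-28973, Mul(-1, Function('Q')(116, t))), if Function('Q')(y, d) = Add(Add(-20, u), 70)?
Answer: -28992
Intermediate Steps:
Function('Q')(y, d) = 19 (Function('Q')(y, d) = Add(Add(-20, -31), 70) = Add(-51, 70) = 19)
Add(-28973, Mul(-1, Function('Q')(116, t))) = Add(-28973, Mul(-1, 19)) = Add(-28973, -19) = -28992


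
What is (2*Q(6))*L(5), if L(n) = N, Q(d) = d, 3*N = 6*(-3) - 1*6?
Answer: -96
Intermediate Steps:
N = -8 (N = (6*(-3) - 1*6)/3 = (-18 - 6)/3 = (⅓)*(-24) = -8)
L(n) = -8
(2*Q(6))*L(5) = (2*6)*(-8) = 12*(-8) = -96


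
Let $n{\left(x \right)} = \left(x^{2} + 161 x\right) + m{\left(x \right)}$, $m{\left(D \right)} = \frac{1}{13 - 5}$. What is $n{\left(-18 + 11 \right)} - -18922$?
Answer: $\frac{142753}{8} \approx 17844.0$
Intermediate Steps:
$m{\left(D \right)} = \frac{1}{8}$
$n{\left(x \right)} = \frac{1}{8} + x^{2} + 161 x$ ($n{\left(x \right)} = \left(x^{2} + 161 x\right) + \frac{1}{8} = \frac{1}{8} + x^{2} + 161 x$)
$n{\left(-18 + 11 \right)} - -18922 = \left(\frac{1}{8} + \left(-18 + 11\right)^{2} + 161 \left(-18 + 11\right)\right) - -18922 = \left(\frac{1}{8} + \left(-7\right)^{2} + 161 \left(-7\right)\right) + 18922 = \left(\frac{1}{8} + 49 - 1127\right) + 18922 = - \frac{8623}{8} + 18922 = \frac{142753}{8}$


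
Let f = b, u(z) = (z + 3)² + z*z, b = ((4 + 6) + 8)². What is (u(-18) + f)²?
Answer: 762129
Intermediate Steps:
b = 324 (b = (10 + 8)² = 18² = 324)
u(z) = z² + (3 + z)² (u(z) = (3 + z)² + z² = z² + (3 + z)²)
f = 324
(u(-18) + f)² = (((-18)² + (3 - 18)²) + 324)² = ((324 + (-15)²) + 324)² = ((324 + 225) + 324)² = (549 + 324)² = 873² = 762129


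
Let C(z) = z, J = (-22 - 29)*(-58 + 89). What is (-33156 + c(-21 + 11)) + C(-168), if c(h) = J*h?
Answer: -17514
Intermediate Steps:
J = -1581 (J = -51*31 = -1581)
c(h) = -1581*h
(-33156 + c(-21 + 11)) + C(-168) = (-33156 - 1581*(-21 + 11)) - 168 = (-33156 - 1581*(-10)) - 168 = (-33156 + 15810) - 168 = -17346 - 168 = -17514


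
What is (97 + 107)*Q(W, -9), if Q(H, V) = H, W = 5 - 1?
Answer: 816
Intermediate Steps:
W = 4
(97 + 107)*Q(W, -9) = (97 + 107)*4 = 204*4 = 816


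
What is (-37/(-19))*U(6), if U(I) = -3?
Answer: -111/19 ≈ -5.8421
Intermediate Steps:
(-37/(-19))*U(6) = -37/(-19)*(-3) = -37*(-1/19)*(-3) = (37/19)*(-3) = -111/19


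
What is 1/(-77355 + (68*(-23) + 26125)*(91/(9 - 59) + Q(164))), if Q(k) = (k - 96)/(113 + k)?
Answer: -13850/1606968477 ≈ -8.6187e-6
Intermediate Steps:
Q(k) = (-96 + k)/(113 + k)
1/(-77355 + (68*(-23) + 26125)*(91/(9 - 59) + Q(164))) = 1/(-77355 + (68*(-23) + 26125)*(91/(9 - 59) + (-96 + 164)/(113 + 164))) = 1/(-77355 + (-1564 + 26125)*(91/(-50) + 68/277)) = 1/(-77355 + 24561*(-1/50*91 + (1/277)*68)) = 1/(-77355 + 24561*(-91/50 + 68/277)) = 1/(-77355 + 24561*(-21807/13850)) = 1/(-77355 - 535601727/13850) = 1/(-1606968477/13850) = -13850/1606968477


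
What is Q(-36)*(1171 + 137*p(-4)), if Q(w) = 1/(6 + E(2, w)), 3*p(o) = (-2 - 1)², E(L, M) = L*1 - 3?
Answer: 1582/5 ≈ 316.40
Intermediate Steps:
E(L, M) = -3 + L (E(L, M) = L - 3 = -3 + L)
p(o) = 3 (p(o) = (-2 - 1)²/3 = (⅓)*(-3)² = (⅓)*9 = 3)
Q(w) = ⅕ (Q(w) = 1/(6 + (-3 + 2)) = 1/(6 - 1) = 1/5 = ⅕)
Q(-36)*(1171 + 137*p(-4)) = (1171 + 137*3)/5 = (1171 + 411)/5 = (⅕)*1582 = 1582/5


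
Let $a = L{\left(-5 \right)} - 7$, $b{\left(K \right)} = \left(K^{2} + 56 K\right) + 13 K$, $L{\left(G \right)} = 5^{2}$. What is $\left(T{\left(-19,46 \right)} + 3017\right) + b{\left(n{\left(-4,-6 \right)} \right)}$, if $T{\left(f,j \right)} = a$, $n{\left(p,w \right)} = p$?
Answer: $2775$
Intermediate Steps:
$L{\left(G \right)} = 25$
$b{\left(K \right)} = K^{2} + 69 K$
$a = 18$ ($a = 25 - 7 = 18$)
$T{\left(f,j \right)} = 18$
$\left(T{\left(-19,46 \right)} + 3017\right) + b{\left(n{\left(-4,-6 \right)} \right)} = \left(18 + 3017\right) - 4 \left(69 - 4\right) = 3035 - 260 = 2775$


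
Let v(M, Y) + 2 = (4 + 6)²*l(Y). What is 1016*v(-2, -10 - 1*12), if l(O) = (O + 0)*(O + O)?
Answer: 98346768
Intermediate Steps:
l(O) = 2*O² (l(O) = O*(2*O) = 2*O²)
v(M, Y) = -2 + 200*Y² (v(M, Y) = -2 + (4 + 6)²*(2*Y²) = -2 + 10²*(2*Y²) = -2 + 100*(2*Y²) = -2 + 200*Y²)
1016*v(-2, -10 - 1*12) = 1016*(-2 + 200*(-10 - 1*12)²) = 1016*(-2 + 200*(-10 - 12)²) = 1016*(-2 + 200*(-22)²) = 1016*(-2 + 200*484) = 1016*(-2 + 96800) = 1016*96798 = 98346768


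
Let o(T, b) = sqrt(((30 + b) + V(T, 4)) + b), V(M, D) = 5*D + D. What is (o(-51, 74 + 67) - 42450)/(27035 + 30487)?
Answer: -7075/9587 + 2*sqrt(21)/28761 ≈ -0.73766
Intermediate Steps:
V(M, D) = 6*D
o(T, b) = sqrt(54 + 2*b) (o(T, b) = sqrt(((30 + b) + 6*4) + b) = sqrt(((30 + b) + 24) + b) = sqrt((54 + b) + b) = sqrt(54 + 2*b))
(o(-51, 74 + 67) - 42450)/(27035 + 30487) = (sqrt(54 + 2*(74 + 67)) - 42450)/(27035 + 30487) = (sqrt(54 + 2*141) - 42450)/57522 = (sqrt(54 + 282) - 42450)*(1/57522) = (sqrt(336) - 42450)*(1/57522) = (4*sqrt(21) - 42450)*(1/57522) = (-42450 + 4*sqrt(21))*(1/57522) = -7075/9587 + 2*sqrt(21)/28761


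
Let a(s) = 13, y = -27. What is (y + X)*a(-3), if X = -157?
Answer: -2392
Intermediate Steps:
(y + X)*a(-3) = (-27 - 157)*13 = -184*13 = -2392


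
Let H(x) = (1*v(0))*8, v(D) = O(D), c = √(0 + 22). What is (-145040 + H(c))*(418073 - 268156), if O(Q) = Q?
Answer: -21743961680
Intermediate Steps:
c = √22 ≈ 4.6904
v(D) = D
H(x) = 0 (H(x) = (1*0)*8 = 0*8 = 0)
(-145040 + H(c))*(418073 - 268156) = (-145040 + 0)*(418073 - 268156) = -145040*149917 = -21743961680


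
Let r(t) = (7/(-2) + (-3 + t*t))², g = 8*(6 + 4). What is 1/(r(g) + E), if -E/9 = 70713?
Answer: 4/160961701 ≈ 2.4851e-8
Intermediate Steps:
g = 80 (g = 8*10 = 80)
E = -636417 (E = -9*70713 = -636417)
r(t) = (-13/2 + t²)² (r(t) = (7*(-½) + (-3 + t²))² = (-7/2 + (-3 + t²))² = (-13/2 + t²)²)
1/(r(g) + E) = 1/((-13 + 2*80²)²/4 - 636417) = 1/((-13 + 2*6400)²/4 - 636417) = 1/((-13 + 12800)²/4 - 636417) = 1/((¼)*12787² - 636417) = 1/((¼)*163507369 - 636417) = 1/(163507369/4 - 636417) = 1/(160961701/4) = 4/160961701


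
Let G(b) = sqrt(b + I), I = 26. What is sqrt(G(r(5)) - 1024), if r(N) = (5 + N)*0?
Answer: sqrt(-1024 + sqrt(26)) ≈ 31.92*I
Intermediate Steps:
r(N) = 0
G(b) = sqrt(26 + b) (G(b) = sqrt(b + 26) = sqrt(26 + b))
sqrt(G(r(5)) - 1024) = sqrt(sqrt(26 + 0) - 1024) = sqrt(sqrt(26) - 1024) = sqrt(-1024 + sqrt(26))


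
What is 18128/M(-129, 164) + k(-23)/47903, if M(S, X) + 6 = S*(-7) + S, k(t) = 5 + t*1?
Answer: 54273235/2299344 ≈ 23.604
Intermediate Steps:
k(t) = 5 + t
M(S, X) = -6 - 6*S (M(S, X) = -6 + (S*(-7) + S) = -6 + (-7*S + S) = -6 - 6*S)
18128/M(-129, 164) + k(-23)/47903 = 18128/(-6 - 6*(-129)) + (5 - 23)/47903 = 18128/(-6 + 774) - 18*1/47903 = 18128/768 - 18/47903 = 18128*(1/768) - 18/47903 = 1133/48 - 18/47903 = 54273235/2299344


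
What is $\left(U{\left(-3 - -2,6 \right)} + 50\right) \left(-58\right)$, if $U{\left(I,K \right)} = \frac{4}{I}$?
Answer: $-2668$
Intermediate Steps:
$\left(U{\left(-3 - -2,6 \right)} + 50\right) \left(-58\right) = \left(\frac{4}{-3 - -2} + 50\right) \left(-58\right) = \left(\frac{4}{-3 + 2} + 50\right) \left(-58\right) = \left(\frac{4}{-1} + 50\right) \left(-58\right) = \left(4 \left(-1\right) + 50\right) \left(-58\right) = \left(-4 + 50\right) \left(-58\right) = 46 \left(-58\right) = -2668$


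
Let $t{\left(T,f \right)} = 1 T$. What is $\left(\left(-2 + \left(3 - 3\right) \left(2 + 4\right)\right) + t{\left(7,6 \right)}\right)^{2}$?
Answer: $25$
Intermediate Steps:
$t{\left(T,f \right)} = T$
$\left(\left(-2 + \left(3 - 3\right) \left(2 + 4\right)\right) + t{\left(7,6 \right)}\right)^{2} = \left(\left(-2 + \left(3 - 3\right) \left(2 + 4\right)\right) + 7\right)^{2} = \left(\left(-2 + \left(3 - 3\right) 6\right) + 7\right)^{2} = \left(\left(-2 + 0 \cdot 6\right) + 7\right)^{2} = \left(\left(-2 + 0\right) + 7\right)^{2} = \left(-2 + 7\right)^{2} = 5^{2} = 25$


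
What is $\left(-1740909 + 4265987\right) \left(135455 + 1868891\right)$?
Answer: $5061129988988$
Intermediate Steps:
$\left(-1740909 + 4265987\right) \left(135455 + 1868891\right) = 2525078 \cdot 2004346 = 5061129988988$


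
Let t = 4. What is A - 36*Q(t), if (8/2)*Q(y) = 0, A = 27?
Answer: 27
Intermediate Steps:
Q(y) = 0 (Q(y) = (¼)*0 = 0)
A - 36*Q(t) = 27 - 36*0 = 27 + 0 = 27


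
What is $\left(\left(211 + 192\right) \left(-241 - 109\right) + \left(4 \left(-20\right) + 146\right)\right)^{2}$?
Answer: $19876488256$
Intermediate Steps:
$\left(\left(211 + 192\right) \left(-241 - 109\right) + \left(4 \left(-20\right) + 146\right)\right)^{2} = \left(403 \left(-350\right) + \left(-80 + 146\right)\right)^{2} = \left(-141050 + 66\right)^{2} = \left(-140984\right)^{2} = 19876488256$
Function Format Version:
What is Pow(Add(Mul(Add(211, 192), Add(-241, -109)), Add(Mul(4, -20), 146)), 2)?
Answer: 19876488256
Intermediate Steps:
Pow(Add(Mul(Add(211, 192), Add(-241, -109)), Add(Mul(4, -20), 146)), 2) = Pow(Add(Mul(403, -350), Add(-80, 146)), 2) = Pow(Add(-141050, 66), 2) = Pow(-140984, 2) = 19876488256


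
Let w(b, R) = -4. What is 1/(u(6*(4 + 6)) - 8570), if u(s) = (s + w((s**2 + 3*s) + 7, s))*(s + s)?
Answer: -1/1850 ≈ -0.00054054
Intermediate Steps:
u(s) = 2*s*(-4 + s) (u(s) = (s - 4)*(s + s) = (-4 + s)*(2*s) = 2*s*(-4 + s))
1/(u(6*(4 + 6)) - 8570) = 1/(2*(6*(4 + 6))*(-4 + 6*(4 + 6)) - 8570) = 1/(2*(6*10)*(-4 + 6*10) - 8570) = 1/(2*60*(-4 + 60) - 8570) = 1/(2*60*56 - 8570) = 1/(6720 - 8570) = 1/(-1850) = -1/1850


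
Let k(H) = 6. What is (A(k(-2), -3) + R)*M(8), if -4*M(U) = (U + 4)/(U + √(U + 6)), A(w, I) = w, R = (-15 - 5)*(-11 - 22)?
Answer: -7992/25 + 999*√14/25 ≈ -170.16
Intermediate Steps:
R = 660 (R = -20*(-33) = 660)
M(U) = -(4 + U)/(4*(U + √(6 + U))) (M(U) = -(U + 4)/(4*(U + √(U + 6))) = -(4 + U)/(4*(U + √(6 + U))))
(A(k(-2), -3) + R)*M(8) = (6 + 660)*((-1 - ¼*8)/(8 + √(6 + 8))) = 666*((-1 - 2)/(8 + √14)) = 666*(-3/(8 + √14)) = -1998/(8 + √14)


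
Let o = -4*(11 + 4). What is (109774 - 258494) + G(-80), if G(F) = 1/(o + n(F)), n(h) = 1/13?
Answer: -115852893/779 ≈ -1.4872e+5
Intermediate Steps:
n(h) = 1/13
o = -60 (o = -4*15 = -60)
G(F) = -13/779 (G(F) = 1/(-60 + 1/13) = 1/(-779/13) = -13/779)
(109774 - 258494) + G(-80) = (109774 - 258494) - 13/779 = -148720 - 13/779 = -115852893/779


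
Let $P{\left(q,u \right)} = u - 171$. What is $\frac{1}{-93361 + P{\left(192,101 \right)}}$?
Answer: $- \frac{1}{93431} \approx -1.0703 \cdot 10^{-5}$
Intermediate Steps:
$P{\left(q,u \right)} = -171 + u$
$\frac{1}{-93361 + P{\left(192,101 \right)}} = \frac{1}{-93361 + \left(-171 + 101\right)} = \frac{1}{-93361 - 70} = \frac{1}{-93431} = - \frac{1}{93431}$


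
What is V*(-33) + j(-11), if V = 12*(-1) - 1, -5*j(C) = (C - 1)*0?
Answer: 429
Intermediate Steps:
j(C) = 0 (j(C) = -(C - 1)*0/5 = -(-1 + C)*0/5 = -⅕*0 = 0)
V = -13 (V = -12 - 1 = -13)
V*(-33) + j(-11) = -13*(-33) + 0 = 429 + 0 = 429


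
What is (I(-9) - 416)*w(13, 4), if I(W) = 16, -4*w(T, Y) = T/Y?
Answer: 325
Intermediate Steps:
w(T, Y) = -T/(4*Y)
(I(-9) - 416)*w(13, 4) = (16 - 416)*(-¼*13/4) = -(-100)*13/4 = -400*(-13/16) = 325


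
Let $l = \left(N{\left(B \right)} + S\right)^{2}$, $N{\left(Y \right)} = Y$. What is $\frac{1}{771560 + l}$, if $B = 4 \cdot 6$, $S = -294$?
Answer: $\frac{1}{844460} \approx 1.1842 \cdot 10^{-6}$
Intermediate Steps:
$B = 24$
$l = 72900$ ($l = \left(24 - 294\right)^{2} = \left(-270\right)^{2} = 72900$)
$\frac{1}{771560 + l} = \frac{1}{771560 + 72900} = \frac{1}{844460}$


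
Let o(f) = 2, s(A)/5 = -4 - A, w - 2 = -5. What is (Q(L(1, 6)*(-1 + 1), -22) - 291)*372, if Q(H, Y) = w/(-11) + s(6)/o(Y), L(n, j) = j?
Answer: -1291956/11 ≈ -1.1745e+5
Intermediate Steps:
w = -3 (w = 2 - 5 = -3)
s(A) = -20 - 5*A (s(A) = 5*(-4 - A) = -20 - 5*A)
Q(H, Y) = -272/11 (Q(H, Y) = -3/(-11) + (-20 - 5*6)/2 = -3*(-1/11) + (-20 - 30)*(1/2) = 3/11 - 50*1/2 = 3/11 - 25 = -272/11)
(Q(L(1, 6)*(-1 + 1), -22) - 291)*372 = (-272/11 - 291)*372 = -3473/11*372 = -1291956/11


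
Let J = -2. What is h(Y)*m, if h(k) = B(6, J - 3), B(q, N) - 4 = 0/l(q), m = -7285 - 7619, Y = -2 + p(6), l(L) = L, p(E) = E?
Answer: -59616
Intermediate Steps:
Y = 4 (Y = -2 + 6 = 4)
m = -14904
B(q, N) = 4 (B(q, N) = 4 + 0/q = 4 + 0 = 4)
h(k) = 4
h(Y)*m = 4*(-14904) = -59616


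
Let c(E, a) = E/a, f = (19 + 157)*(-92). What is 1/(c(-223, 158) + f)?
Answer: -158/2558559 ≈ -6.1754e-5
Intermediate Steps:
f = -16192 (f = 176*(-92) = -16192)
1/(c(-223, 158) + f) = 1/(-223/158 - 16192) = 1/(-2558559/158) = -158/2558559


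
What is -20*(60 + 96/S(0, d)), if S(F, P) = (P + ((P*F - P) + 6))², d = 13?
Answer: -3760/3 ≈ -1253.3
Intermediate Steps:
S(F, P) = (6 + F*P)² (S(F, P) = (P + ((F*P - P) + 6))² = (P + ((-P + F*P) + 6))² = (P + (6 - P + F*P))² = (6 + F*P)²)
-20*(60 + 96/S(0, d)) = -20*(60 + 96/((6 + 0*13)²)) = -20*(60 + 96/((6 + 0)²)) = -20*(60 + 96/(6²)) = -20*(60 + 96/36) = -20*(60 + 96*(1/36)) = -20*(60 + 8/3) = -20*188/3 = -3760/3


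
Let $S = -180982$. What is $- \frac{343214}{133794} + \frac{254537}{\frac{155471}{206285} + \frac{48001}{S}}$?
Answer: $\frac{211903047926401851857}{406634891518863} \approx 5.2111 \cdot 10^{5}$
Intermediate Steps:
$- \frac{343214}{133794} + \frac{254537}{\frac{155471}{206285} + \frac{48001}{S}} = - \frac{343214}{133794} + \frac{254537}{\frac{155471}{206285} + \frac{48001}{-180982}} = \left(-343214\right) \frac{1}{133794} + \frac{254537}{155471 \cdot \frac{1}{206285} + 48001 \left(- \frac{1}{180982}\right)} = - \frac{171607}{66897} + \frac{254537}{\frac{155471}{206285} - \frac{48001}{180982}} = - \frac{171607}{66897} + \frac{254537}{\frac{18235566237}{37333871870}} = - \frac{171607}{66897} + 254537 \cdot \frac{37333871870}{18235566237} = - \frac{171607}{66897} + \frac{9502851744174190}{18235566237} = \frac{211903047926401851857}{406634891518863}$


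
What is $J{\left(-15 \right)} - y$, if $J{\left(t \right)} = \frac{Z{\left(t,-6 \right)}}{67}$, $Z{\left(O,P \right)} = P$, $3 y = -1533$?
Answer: $\frac{34231}{67} \approx 510.91$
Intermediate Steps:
$y = -511$ ($y = \frac{1}{3} \left(-1533\right) = -511$)
$J{\left(t \right)} = - \frac{6}{67}$
$J{\left(-15 \right)} - y = - \frac{6}{67} - -511 = - \frac{6}{67} + 511 = \frac{34231}{67}$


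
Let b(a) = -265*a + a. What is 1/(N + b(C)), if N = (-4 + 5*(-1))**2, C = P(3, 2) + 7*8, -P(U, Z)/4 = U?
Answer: -1/11535 ≈ -8.6693e-5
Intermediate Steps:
P(U, Z) = -4*U
C = 44 (C = -4*3 + 7*8 = -12 + 56 = 44)
b(a) = -264*a
N = 81 (N = (-4 - 5)**2 = (-9)**2 = 81)
1/(N + b(C)) = 1/(81 - 264*44) = 1/(81 - 11616) = 1/(-11535) = -1/11535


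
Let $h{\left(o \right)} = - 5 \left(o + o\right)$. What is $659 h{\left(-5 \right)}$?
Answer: $32950$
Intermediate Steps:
$h{\left(o \right)} = - 10 o$ ($h{\left(o \right)} = - 5 \cdot 2 o = - 10 o$)
$659 h{\left(-5 \right)} = 659 \left(\left(-10\right) \left(-5\right)\right) = 659 \cdot 50 = 32950$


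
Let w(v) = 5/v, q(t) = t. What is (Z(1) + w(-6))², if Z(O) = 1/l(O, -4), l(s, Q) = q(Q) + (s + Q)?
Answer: 1681/1764 ≈ 0.95295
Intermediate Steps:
l(s, Q) = s + 2*Q (l(s, Q) = Q + (s + Q) = Q + (Q + s) = s + 2*Q)
Z(O) = 1/(-8 + O) (Z(O) = 1/(O + 2*(-4)) = 1/(O - 8) = 1/(-8 + O))
(Z(1) + w(-6))² = (1/(-8 + 1) + 5/(-6))² = (1/(-7) + 5*(-⅙))² = (-⅐ - ⅚)² = (-41/42)² = 1681/1764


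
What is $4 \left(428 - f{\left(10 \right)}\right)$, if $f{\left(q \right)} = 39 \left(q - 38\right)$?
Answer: $6080$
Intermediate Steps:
$f{\left(q \right)} = -1482 + 39 q$ ($f{\left(q \right)} = 39 \left(-38 + q\right) = -1482 + 39 q$)
$4 \left(428 - f{\left(10 \right)}\right) = 4 \left(428 - \left(-1482 + 39 \cdot 10\right)\right) = 4 \left(428 - \left(-1482 + 390\right)\right) = 4 \left(428 - -1092\right) = 4 \left(428 + 1092\right) = 4 \cdot 1520 = 6080$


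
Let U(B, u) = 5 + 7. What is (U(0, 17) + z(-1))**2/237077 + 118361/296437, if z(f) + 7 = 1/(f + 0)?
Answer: 28065413789/70278394649 ≈ 0.39935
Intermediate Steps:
U(B, u) = 12
z(f) = -7 + 1/f (z(f) = -7 + 1/(f + 0) = -7 + 1/f)
(U(0, 17) + z(-1))**2/237077 + 118361/296437 = (12 + (-7 + 1/(-1)))**2/237077 + 118361/296437 = (12 + (-7 - 1))**2*(1/237077) + 118361*(1/296437) = (12 - 8)**2*(1/237077) + 118361/296437 = 4**2*(1/237077) + 118361/296437 = 16*(1/237077) + 118361/296437 = 16/237077 + 118361/296437 = 28065413789/70278394649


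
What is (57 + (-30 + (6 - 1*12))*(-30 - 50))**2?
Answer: 8625969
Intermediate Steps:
(57 + (-30 + (6 - 1*12))*(-30 - 50))**2 = (57 + (-30 + (6 - 12))*(-80))**2 = (57 + (-30 - 6)*(-80))**2 = (57 - 36*(-80))**2 = (57 + 2880)**2 = 2937**2 = 8625969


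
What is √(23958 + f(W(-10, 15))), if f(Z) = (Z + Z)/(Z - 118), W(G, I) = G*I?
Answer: √107552487/67 ≈ 154.79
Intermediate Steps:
f(Z) = 2*Z/(-118 + Z) (f(Z) = (2*Z)/(-118 + Z) = 2*Z/(-118 + Z))
√(23958 + f(W(-10, 15))) = √(23958 + 2*(-10*15)/(-118 - 10*15)) = √(23958 + 2*(-150)/(-118 - 150)) = √(23958 + 2*(-150)/(-268)) = √(23958 + 2*(-150)*(-1/268)) = √(23958 + 75/67) = √(1605261/67) = √107552487/67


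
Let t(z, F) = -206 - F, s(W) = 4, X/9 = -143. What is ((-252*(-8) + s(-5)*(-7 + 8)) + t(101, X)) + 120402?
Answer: 123503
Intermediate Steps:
X = -1287 (X = 9*(-143) = -1287)
((-252*(-8) + s(-5)*(-7 + 8)) + t(101, X)) + 120402 = ((-252*(-8) + 4*(-7 + 8)) + (-206 - 1*(-1287))) + 120402 = ((2016 + 4*1) + (-206 + 1287)) + 120402 = ((2016 + 4) + 1081) + 120402 = (2020 + 1081) + 120402 = 3101 + 120402 = 123503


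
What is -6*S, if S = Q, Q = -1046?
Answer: 6276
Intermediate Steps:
S = -1046
-6*S = -6*(-1046) = 6276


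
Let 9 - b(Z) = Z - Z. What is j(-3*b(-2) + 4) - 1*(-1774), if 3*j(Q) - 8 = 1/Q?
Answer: 40863/23 ≈ 1776.7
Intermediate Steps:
b(Z) = 9 (b(Z) = 9 - (Z - Z) = 9 - 1*0 = 9 + 0 = 9)
j(Q) = 8/3 + 1/(3*Q)
j(-3*b(-2) + 4) - 1*(-1774) = (1 + 8*(-3*9 + 4))/(3*(-3*9 + 4)) - 1*(-1774) = (1 + 8*(-27 + 4))/(3*(-27 + 4)) + 1774 = (⅓)*(1 + 8*(-23))/(-23) + 1774 = (⅓)*(-1/23)*(1 - 184) + 1774 = (⅓)*(-1/23)*(-183) + 1774 = 61/23 + 1774 = 40863/23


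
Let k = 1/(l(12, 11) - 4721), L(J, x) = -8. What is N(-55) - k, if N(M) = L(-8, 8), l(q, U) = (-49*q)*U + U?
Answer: -89423/11178 ≈ -7.9999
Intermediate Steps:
l(q, U) = U - 49*U*q (l(q, U) = -49*U*q + U = U - 49*U*q)
N(M) = -8
k = -1/11178 (k = 1/(11*(1 - 49*12) - 4721) = 1/(11*(1 - 588) - 4721) = 1/(11*(-587) - 4721) = 1/(-6457 - 4721) = 1/(-11178) = -1/11178 ≈ -8.9461e-5)
N(-55) - k = -8 - 1*(-1/11178) = -8 + 1/11178 = -89423/11178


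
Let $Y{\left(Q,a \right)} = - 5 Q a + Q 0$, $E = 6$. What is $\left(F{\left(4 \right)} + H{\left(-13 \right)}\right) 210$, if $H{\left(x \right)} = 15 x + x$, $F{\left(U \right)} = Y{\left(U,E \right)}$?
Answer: $-68880$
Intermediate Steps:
$Y{\left(Q,a \right)} = - 5 Q a$ ($Y{\left(Q,a \right)} = - 5 Q a + 0 = - 5 Q a$)
$F{\left(U \right)} = - 30 U$ ($F{\left(U \right)} = \left(-5\right) U 6 = - 30 U$)
$H{\left(x \right)} = 16 x$
$\left(F{\left(4 \right)} + H{\left(-13 \right)}\right) 210 = \left(\left(-30\right) 4 + 16 \left(-13\right)\right) 210 = \left(-120 - 208\right) 210 = \left(-328\right) 210 = -68880$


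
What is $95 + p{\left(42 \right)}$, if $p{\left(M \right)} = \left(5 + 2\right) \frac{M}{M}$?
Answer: $102$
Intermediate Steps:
$p{\left(M \right)} = 7$ ($p{\left(M \right)} = 7 \cdot 1 = 7$)
$95 + p{\left(42 \right)} = 95 + 7 = 102$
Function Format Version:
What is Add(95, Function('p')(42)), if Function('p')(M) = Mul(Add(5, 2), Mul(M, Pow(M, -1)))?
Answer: 102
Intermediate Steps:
Function('p')(M) = 7 (Function('p')(M) = Mul(7, 1) = 7)
Add(95, Function('p')(42)) = Add(95, 7) = 102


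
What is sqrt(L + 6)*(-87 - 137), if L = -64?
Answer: -224*I*sqrt(58) ≈ -1705.9*I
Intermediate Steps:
sqrt(L + 6)*(-87 - 137) = sqrt(-64 + 6)*(-87 - 137) = sqrt(-58)*(-224) = (I*sqrt(58))*(-224) = -224*I*sqrt(58)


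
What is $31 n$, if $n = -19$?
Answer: $-589$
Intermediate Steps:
$31 n = 31 \left(-19\right) = -589$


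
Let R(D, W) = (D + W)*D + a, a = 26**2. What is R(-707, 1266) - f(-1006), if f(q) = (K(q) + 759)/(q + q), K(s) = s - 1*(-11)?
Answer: -198452170/503 ≈ -3.9454e+5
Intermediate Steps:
K(s) = 11 + s (K(s) = s + 11 = 11 + s)
a = 676
R(D, W) = 676 + D*(D + W) (R(D, W) = (D + W)*D + 676 = D*(D + W) + 676 = 676 + D*(D + W))
f(q) = (770 + q)/(2*q) (f(q) = ((11 + q) + 759)/(q + q) = (770 + q)/((2*q)) = (770 + q)*(1/(2*q)) = (770 + q)/(2*q))
R(-707, 1266) - f(-1006) = (676 + (-707)**2 - 707*1266) - (770 - 1006)/(2*(-1006)) = (676 + 499849 - 895062) - (-1)*(-236)/(2*1006) = -394537 - 1*59/503 = -394537 - 59/503 = -198452170/503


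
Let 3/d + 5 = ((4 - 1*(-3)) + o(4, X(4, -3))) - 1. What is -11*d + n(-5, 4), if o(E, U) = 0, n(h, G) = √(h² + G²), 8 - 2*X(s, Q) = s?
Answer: -33 + √41 ≈ -26.597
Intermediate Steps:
X(s, Q) = 4 - s/2
n(h, G) = √(G² + h²)
d = 3 (d = 3/(-5 + (((4 - 1*(-3)) + 0) - 1)) = 3/(-5 + (((4 + 3) + 0) - 1)) = 3/(-5 + ((7 + 0) - 1)) = 3/(-5 + (7 - 1)) = 3/(-5 + 6) = 3/1 = 3*1 = 3)
-11*d + n(-5, 4) = -11*3 + √(4² + (-5)²) = -33 + √(16 + 25) = -33 + √41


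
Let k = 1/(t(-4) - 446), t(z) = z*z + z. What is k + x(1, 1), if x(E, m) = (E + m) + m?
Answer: 1301/434 ≈ 2.9977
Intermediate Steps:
x(E, m) = E + 2*m
t(z) = z + z² (t(z) = z² + z = z + z²)
k = -1/434 (k = 1/(-4*(1 - 4) - 446) = 1/(-4*(-3) - 446) = 1/(12 - 446) = 1/(-434) = -1/434 ≈ -0.0023041)
k + x(1, 1) = -1/434 + (1 + 2*1) = -1/434 + (1 + 2) = -1/434 + 3 = 1301/434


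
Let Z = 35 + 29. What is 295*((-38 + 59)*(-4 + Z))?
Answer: 371700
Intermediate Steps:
Z = 64
295*((-38 + 59)*(-4 + Z)) = 295*((-38 + 59)*(-4 + 64)) = 295*(21*60) = 295*1260 = 371700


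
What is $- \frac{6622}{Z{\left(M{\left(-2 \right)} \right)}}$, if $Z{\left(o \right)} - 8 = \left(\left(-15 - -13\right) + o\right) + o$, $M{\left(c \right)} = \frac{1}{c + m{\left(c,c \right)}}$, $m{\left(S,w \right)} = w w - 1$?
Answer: $- \frac{3311}{4} \approx -827.75$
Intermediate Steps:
$m{\left(S,w \right)} = -1 + w^{2}$ ($m{\left(S,w \right)} = w^{2} - 1 = -1 + w^{2}$)
$M{\left(c \right)} = \frac{1}{-1 + c + c^{2}}$ ($M{\left(c \right)} = \frac{1}{c + \left(-1 + c^{2}\right)} = \frac{1}{-1 + c + c^{2}}$)
$Z{\left(o \right)} = 6 + 2 o$ ($Z{\left(o \right)} = 8 + \left(\left(\left(-15 - -13\right) + o\right) + o\right) = 8 + \left(\left(\left(-15 + 13\right) + o\right) + o\right) = 8 + \left(\left(-2 + o\right) + o\right) = 8 + \left(-2 + 2 o\right) = 6 + 2 o$)
$- \frac{6622}{Z{\left(M{\left(-2 \right)} \right)}} = - \frac{6622}{6 + \frac{2}{-1 - 2 + \left(-2\right)^{2}}} = - \frac{6622}{6 + \frac{2}{-1 - 2 + 4}} = - \frac{6622}{6 + \frac{2}{1}} = - \frac{6622}{6 + 2 \cdot 1} = - \frac{6622}{6 + 2} = - \frac{6622}{8} = \left(-6622\right) \frac{1}{8} = - \frac{3311}{4}$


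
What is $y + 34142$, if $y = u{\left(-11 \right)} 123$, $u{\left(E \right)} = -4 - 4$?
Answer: $33158$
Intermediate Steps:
$u{\left(E \right)} = -8$
$y = -984$ ($y = \left(-8\right) 123 = -984$)
$y + 34142 = -984 + 34142 = 33158$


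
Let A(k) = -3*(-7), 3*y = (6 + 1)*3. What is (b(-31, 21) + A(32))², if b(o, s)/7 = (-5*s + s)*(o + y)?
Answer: 199741689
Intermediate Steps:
y = 7 (y = ((6 + 1)*3)/3 = (7*3)/3 = (⅓)*21 = 7)
A(k) = 21
b(o, s) = -28*s*(7 + o) (b(o, s) = 7*((-5*s + s)*(o + 7)) = 7*((-4*s)*(7 + o)) = 7*(-4*s*(7 + o)) = -28*s*(7 + o))
(b(-31, 21) + A(32))² = (-28*21*(7 - 31) + 21)² = (-28*21*(-24) + 21)² = (14112 + 21)² = 14133² = 199741689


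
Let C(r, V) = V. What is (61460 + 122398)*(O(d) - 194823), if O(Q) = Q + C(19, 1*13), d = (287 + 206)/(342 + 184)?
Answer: -9419924824743/263 ≈ -3.5817e+10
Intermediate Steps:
d = 493/526 ≈ 0.93726
O(Q) = 13 + Q (O(Q) = Q + 1*13 = Q + 13 = 13 + Q)
(61460 + 122398)*(O(d) - 194823) = (61460 + 122398)*((13 + 493/526) - 194823) = 183858*(7331/526 - 194823) = 183858*(-102469567/526) = -9419924824743/263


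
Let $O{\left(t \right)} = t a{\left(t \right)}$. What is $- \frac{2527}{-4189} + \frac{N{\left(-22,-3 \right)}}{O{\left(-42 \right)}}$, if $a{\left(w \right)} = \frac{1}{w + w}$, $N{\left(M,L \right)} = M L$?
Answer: $\frac{555475}{4189} \approx 132.6$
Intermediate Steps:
$N{\left(M,L \right)} = L M$
$a{\left(w \right)} = \frac{1}{2 w}$
$O{\left(t \right)} = \frac{1}{2}$ ($O{\left(t \right)} = t \frac{1}{2 t} = \frac{1}{2}$)
$- \frac{2527}{-4189} + \frac{N{\left(-22,-3 \right)}}{O{\left(-42 \right)}} = - \frac{2527}{-4189} + \left(-3\right) \left(-22\right) \frac{1}{\frac{1}{2}} = \left(-2527\right) \left(- \frac{1}{4189}\right) + 66 \cdot 2 = \frac{2527}{4189} + 132 = \frac{555475}{4189}$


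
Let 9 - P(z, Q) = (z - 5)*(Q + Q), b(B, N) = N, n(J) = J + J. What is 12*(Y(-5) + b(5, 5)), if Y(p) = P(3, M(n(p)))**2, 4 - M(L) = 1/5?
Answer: 177192/25 ≈ 7087.7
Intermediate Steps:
n(J) = 2*J
M(L) = 19/5 (M(L) = 4 - 1/5 = 19/5)
P(z, Q) = 9 - 2*Q*(-5 + z) (P(z, Q) = 9 - (z - 5)*(Q + Q) = 9 - (-5 + z)*2*Q = 9 - 2*Q*(-5 + z))
Y(p) = 14641/25 (Y(p) = (9 + 10*(19/5) - 2*19/5*3)**2 = (9 + 38 - 114/5)**2 = (121/5)**2 = 14641/25)
12*(Y(-5) + b(5, 5)) = 12*(14641/25 + 5) = 12*(14766/25) = 177192/25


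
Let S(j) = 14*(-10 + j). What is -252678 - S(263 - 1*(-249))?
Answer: -259706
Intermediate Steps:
S(j) = -140 + 14*j
-252678 - S(263 - 1*(-249)) = -252678 - (-140 + 14*(263 - 1*(-249))) = -252678 - (-140 + 14*(263 + 249)) = -252678 - (-140 + 14*512) = -252678 - (-140 + 7168) = -252678 - 1*7028 = -252678 - 7028 = -259706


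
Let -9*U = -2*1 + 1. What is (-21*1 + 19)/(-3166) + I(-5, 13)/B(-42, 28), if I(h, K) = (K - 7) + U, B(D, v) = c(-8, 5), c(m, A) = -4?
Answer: -87029/56988 ≈ -1.5271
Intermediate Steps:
B(D, v) = -4
U = ⅑ (U = -(-2*1 + 1)/9 = -(-2 + 1)/9 = -⅑*(-1) = ⅑ ≈ 0.11111)
I(h, K) = -62/9 + K (I(h, K) = (K - 7) + ⅑ = (-7 + K) + ⅑ = -62/9 + K)
(-21*1 + 19)/(-3166) + I(-5, 13)/B(-42, 28) = (-21*1 + 19)/(-3166) + (-62/9 + 13)/(-4) = (-21 + 19)*(-1/3166) + (55/9)*(-¼) = -2*(-1/3166) - 55/36 = 1/1583 - 55/36 = -87029/56988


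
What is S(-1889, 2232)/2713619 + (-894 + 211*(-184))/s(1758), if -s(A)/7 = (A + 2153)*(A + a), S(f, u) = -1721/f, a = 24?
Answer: 14548533757988/17862668942273991 ≈ 0.00081447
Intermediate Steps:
s(A) = -7*(24 + A)*(2153 + A) (s(A) = -7*(A + 2153)*(A + 24) = -7*(2153 + A)*(24 + A) = -7*(24 + A)*(2153 + A))
S(-1889, 2232)/2713619 + (-894 + 211*(-184))/s(1758) = -1721/(-1889)/2713619 + (-894 + 211*(-184))/(-361704 - 15239*1758 - 7*1758²) = -1721*(-1/1889)*(1/2713619) + (-894 - 38824)/(-361704 - 26790162 - 7*3090564) = (1721/1889)*(1/2713619) - 39718/(-361704 - 26790162 - 21633948) = 1721/5126026291 - 39718/(-48785814) = 1721/5126026291 - 39718*(-1/48785814) = 1721/5126026291 + 2837/3484701 = 14548533757988/17862668942273991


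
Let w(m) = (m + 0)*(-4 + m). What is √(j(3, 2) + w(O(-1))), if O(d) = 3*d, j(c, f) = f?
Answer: √23 ≈ 4.7958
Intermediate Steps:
w(m) = m*(-4 + m)
√(j(3, 2) + w(O(-1))) = √(2 + (3*(-1))*(-4 + 3*(-1))) = √(2 - 3*(-4 - 3)) = √(2 - 3*(-7)) = √(2 + 21) = √23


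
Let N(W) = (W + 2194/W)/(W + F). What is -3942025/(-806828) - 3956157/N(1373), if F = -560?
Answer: -3562990428582845929/1522745041444 ≈ -2.3398e+6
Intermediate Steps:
N(W) = (W + 2194/W)/(-560 + W) (N(W) = (W + 2194/W)/(W - 560) = (W + 2194/W)/(-560 + W))
-3942025/(-806828) - 3956157/N(1373) = -3942025/(-806828) - 3956157*1373*(-560 + 1373)/(2194 + 1373²) = -3942025*(-1/806828) - 3956157*1116249/(2194 + 1885129) = 3942025/806828 - 3956157/((1/1373)*(1/813)*1887323) = 3942025/806828 - 3956157/1887323/1116249 = 3942025/806828 - 3956157*1116249/1887323 = 3942025/806828 - 4416056295093/1887323 = -3562990428582845929/1522745041444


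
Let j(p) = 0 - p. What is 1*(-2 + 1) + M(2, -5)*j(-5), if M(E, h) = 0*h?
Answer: -1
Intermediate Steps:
j(p) = -p
M(E, h) = 0
1*(-2 + 1) + M(2, -5)*j(-5) = 1*(-2 + 1) + 0*(-1*(-5)) = 1*(-1) + 0*5 = -1 + 0 = -1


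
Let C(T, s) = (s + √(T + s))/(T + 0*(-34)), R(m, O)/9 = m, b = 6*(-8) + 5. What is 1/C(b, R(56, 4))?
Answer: -21672/253555 + 43*√461/253555 ≈ -0.081831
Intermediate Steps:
b = -43 (b = -48 + 5 = -43)
R(m, O) = 9*m
C(T, s) = (s + √(T + s))/T (C(T, s) = (s + √(T + s))/(T + 0) = (s + √(T + s))/T)
1/C(b, R(56, 4)) = 1/((9*56 + √(-43 + 9*56))/(-43)) = 1/(-(504 + √(-43 + 504))/43) = 1/(-(504 + √461)/43) = 1/(-504/43 - √461/43)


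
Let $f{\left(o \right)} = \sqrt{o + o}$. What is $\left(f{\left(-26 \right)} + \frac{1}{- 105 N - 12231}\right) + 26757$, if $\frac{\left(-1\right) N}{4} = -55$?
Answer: $\frac{945351566}{35331} + 2 i \sqrt{13} \approx 26757.0 + 7.2111 i$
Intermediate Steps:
$N = 220$ ($N = \left(-4\right) \left(-55\right) = 220$)
$f{\left(o \right)} = \sqrt{2} \sqrt{o}$ ($f{\left(o \right)} = \sqrt{2 o} = \sqrt{2} \sqrt{o}$)
$\left(f{\left(-26 \right)} + \frac{1}{- 105 N - 12231}\right) + 26757 = \left(\sqrt{2} \sqrt{-26} + \frac{1}{\left(-105\right) 220 - 12231}\right) + 26757 = \left(\sqrt{2} i \sqrt{26} + \frac{1}{-23100 - 12231}\right) + 26757 = \left(2 i \sqrt{13} + \frac{1}{-35331}\right) + 26757 = \left(2 i \sqrt{13} - \frac{1}{35331}\right) + 26757 = \left(- \frac{1}{35331} + 2 i \sqrt{13}\right) + 26757 = \frac{945351566}{35331} + 2 i \sqrt{13}$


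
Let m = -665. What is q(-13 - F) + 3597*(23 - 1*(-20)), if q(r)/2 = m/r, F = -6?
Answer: 154861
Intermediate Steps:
q(r) = -1330/r (q(r) = 2*(-665/r) = -1330/r)
q(-13 - F) + 3597*(23 - 1*(-20)) = -1330/(-13 - 1*(-6)) + 3597*(23 - 1*(-20)) = -1330/(-13 + 6) + 3597*(23 + 20) = -1330/(-7) + 3597*43 = -1330*(-1/7) + 154671 = 190 + 154671 = 154861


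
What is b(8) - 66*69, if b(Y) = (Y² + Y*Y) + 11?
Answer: -4415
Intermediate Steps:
b(Y) = 11 + 2*Y² (b(Y) = (Y² + Y²) + 11 = 2*Y² + 11 = 11 + 2*Y²)
b(8) - 66*69 = (11 + 2*8²) - 66*69 = (11 + 2*64) - 4554 = (11 + 128) - 4554 = 139 - 4554 = -4415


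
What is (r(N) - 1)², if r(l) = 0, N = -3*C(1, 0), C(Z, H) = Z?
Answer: 1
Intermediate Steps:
N = -3 (N = -3*1 = -3)
(r(N) - 1)² = (0 - 1)² = (-1)² = 1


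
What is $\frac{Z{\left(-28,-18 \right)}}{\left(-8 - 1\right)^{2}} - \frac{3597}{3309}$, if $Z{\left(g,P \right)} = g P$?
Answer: $\frac{50977}{9927} \approx 5.1352$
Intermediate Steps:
$Z{\left(g,P \right)} = P g$
$\frac{Z{\left(-28,-18 \right)}}{\left(-8 - 1\right)^{2}} - \frac{3597}{3309} = \frac{\left(-18\right) \left(-28\right)}{\left(-8 - 1\right)^{2}} - \frac{3597}{3309} = \frac{504}{\left(-9\right)^{2}} - \frac{1199}{1103} = \frac{504}{81} - \frac{1199}{1103} = 504 \cdot \frac{1}{81} - \frac{1199}{1103} = \frac{56}{9} - \frac{1199}{1103} = \frac{50977}{9927}$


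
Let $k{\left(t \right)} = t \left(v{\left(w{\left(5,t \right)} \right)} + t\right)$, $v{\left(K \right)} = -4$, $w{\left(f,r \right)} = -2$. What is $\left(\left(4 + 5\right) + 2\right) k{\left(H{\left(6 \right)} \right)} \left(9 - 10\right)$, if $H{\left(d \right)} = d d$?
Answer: $-12672$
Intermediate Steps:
$H{\left(d \right)} = d^{2}$
$k{\left(t \right)} = t \left(-4 + t\right)$
$\left(\left(4 + 5\right) + 2\right) k{\left(H{\left(6 \right)} \right)} \left(9 - 10\right) = \left(\left(4 + 5\right) + 2\right) 6^{2} \left(-4 + 6^{2}\right) \left(9 - 10\right) = \left(9 + 2\right) 36 \left(-4 + 36\right) \left(9 - 10\right) = 11 \cdot 36 \cdot 32 \left(-1\right) = 11 \cdot 1152 \left(-1\right) = 12672 \left(-1\right) = -12672$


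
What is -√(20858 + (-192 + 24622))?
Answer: -6*√1258 ≈ -212.81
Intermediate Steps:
-√(20858 + (-192 + 24622)) = -√(20858 + 24430) = -√45288 = -6*√1258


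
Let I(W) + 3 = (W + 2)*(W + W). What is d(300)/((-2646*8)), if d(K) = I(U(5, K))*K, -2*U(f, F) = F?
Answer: -123325/196 ≈ -629.21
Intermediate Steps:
U(f, F) = -F/2
I(W) = -3 + 2*W*(2 + W) (I(W) = -3 + (W + 2)*(W + W) = -3 + (2 + W)*(2*W) = -3 + 2*W*(2 + W))
d(K) = K*(-3 + K**2/2 - 2*K) (d(K) = (-3 + 2*(-K/2)**2 + 4*(-K/2))*K = (-3 + 2*(K**2/4) - 2*K)*K = (-3 + K**2/2 - 2*K)*K = K*(-3 + K**2/2 - 2*K))
d(300)/((-2646*8)) = ((1/2)*300*(-6 + 300**2 - 4*300))/((-2646*8)) = ((1/2)*300*(-6 + 90000 - 1200))/(-21168) = ((1/2)*300*88794)*(-1/21168) = 13319100*(-1/21168) = -123325/196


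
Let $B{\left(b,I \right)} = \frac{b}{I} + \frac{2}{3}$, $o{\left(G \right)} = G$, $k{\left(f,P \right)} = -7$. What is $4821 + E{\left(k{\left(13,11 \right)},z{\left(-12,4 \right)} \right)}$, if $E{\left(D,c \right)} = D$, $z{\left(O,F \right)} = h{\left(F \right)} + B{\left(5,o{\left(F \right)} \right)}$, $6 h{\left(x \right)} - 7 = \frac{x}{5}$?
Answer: $4814$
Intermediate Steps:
$h{\left(x \right)} = \frac{7}{6} + \frac{x}{30}$ ($h{\left(x \right)} = \frac{7}{6} + \frac{x \frac{1}{5}}{6} = \frac{7}{6} + \frac{\frac{1}{5} x}{6} = \frac{7}{6} + \frac{x}{30}$)
$B{\left(b,I \right)} = \frac{2}{3} + \frac{b}{I}$ ($B{\left(b,I \right)} = \frac{b}{I} + 2 \cdot \frac{1}{3} = \frac{b}{I} + \frac{2}{3} = \frac{2}{3} + \frac{b}{I}$)
$z{\left(O,F \right)} = \frac{11}{6} + \frac{5}{F} + \frac{F}{30}$ ($z{\left(O,F \right)} = \left(\frac{7}{6} + \frac{F}{30}\right) + \left(\frac{2}{3} + \frac{5}{F}\right) = \frac{11}{6} + \frac{5}{F} + \frac{F}{30}$)
$4821 + E{\left(k{\left(13,11 \right)},z{\left(-12,4 \right)} \right)} = 4821 - 7 = 4814$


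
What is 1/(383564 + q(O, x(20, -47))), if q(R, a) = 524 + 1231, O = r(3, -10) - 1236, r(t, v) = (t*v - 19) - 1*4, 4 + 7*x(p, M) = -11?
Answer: 1/385319 ≈ 2.5953e-6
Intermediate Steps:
x(p, M) = -15/7 (x(p, M) = -4/7 + (⅐)*(-11) = -4/7 - 11/7 = -15/7)
r(t, v) = -23 + t*v (r(t, v) = (-19 + t*v) - 4 = -23 + t*v)
O = -1289 (O = (-23 + 3*(-10)) - 1236 = (-23 - 30) - 1236 = -53 - 1236 = -1289)
q(R, a) = 1755
1/(383564 + q(O, x(20, -47))) = 1/(383564 + 1755) = 1/385319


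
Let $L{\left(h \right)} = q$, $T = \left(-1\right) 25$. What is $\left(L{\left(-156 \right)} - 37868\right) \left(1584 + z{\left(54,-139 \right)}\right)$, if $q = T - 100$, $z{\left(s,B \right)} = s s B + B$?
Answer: $15344574847$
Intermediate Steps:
$T = -25$
$z{\left(s,B \right)} = B + B s^{2}$ ($z{\left(s,B \right)} = s^{2} B + B = B s^{2} + B = B + B s^{2}$)
$q = -125$ ($q = -25 - 100 = -125$)
$L{\left(h \right)} = -125$
$\left(L{\left(-156 \right)} - 37868\right) \left(1584 + z{\left(54,-139 \right)}\right) = \left(-125 - 37868\right) \left(1584 - 139 \left(1 + 54^{2}\right)\right) = - 37993 \left(1584 - 139 \left(1 + 2916\right)\right) = - 37993 \left(1584 - 405463\right) = \left(-37993\right) \left(-403879\right) = 15344574847$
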